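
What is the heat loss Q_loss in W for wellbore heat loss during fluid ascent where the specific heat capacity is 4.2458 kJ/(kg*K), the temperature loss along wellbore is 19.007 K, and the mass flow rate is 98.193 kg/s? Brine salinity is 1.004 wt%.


Q_loss = mdot * cp * dT
Q_loss = 98.193 * 4.2458 * 19.007
Q_loss = 7924.167 kW
Convert: 7924.167 kW * 1000.0 = 7.9242e+06 W
Q_loss = 7.9242e+06 W


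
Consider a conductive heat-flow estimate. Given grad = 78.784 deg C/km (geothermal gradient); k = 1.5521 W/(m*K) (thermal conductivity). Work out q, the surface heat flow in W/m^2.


q = k * grad / 1000
q = 1.5521 * 78.784 / 1000
q = 0.12228 W/m^2


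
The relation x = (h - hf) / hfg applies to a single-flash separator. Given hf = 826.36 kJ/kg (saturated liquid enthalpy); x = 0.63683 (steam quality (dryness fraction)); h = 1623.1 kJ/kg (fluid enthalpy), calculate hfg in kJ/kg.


hfg = (h - hf) / x
hfg = (1623.1 - 826.36) / 0.63683
hfg = 1251.1 kJ/kg


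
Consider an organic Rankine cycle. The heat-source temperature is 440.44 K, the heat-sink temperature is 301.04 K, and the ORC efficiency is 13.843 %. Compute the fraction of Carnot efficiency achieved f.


f = (eta_orc/100) / (1 - Tc/Th)
f = (13.843/100) / (1 - 301.04/440.44)
f = 0.43738


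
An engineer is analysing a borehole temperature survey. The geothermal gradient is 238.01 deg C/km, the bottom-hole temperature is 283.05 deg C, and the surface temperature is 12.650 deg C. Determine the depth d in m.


d = (T_d - T_surf) / grad * 1000
d = (283.05 - 12.650) / 238.01 * 1000
d = 1136.1 m


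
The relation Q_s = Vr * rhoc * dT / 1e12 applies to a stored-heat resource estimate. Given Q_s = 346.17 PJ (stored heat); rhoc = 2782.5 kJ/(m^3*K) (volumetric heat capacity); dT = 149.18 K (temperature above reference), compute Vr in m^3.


Vr = Q_s * 1e12 / (rhoc * dT)
Vr = 346.17 * 1e12 / (2782.5 * 149.18)
Vr = 8.3396e+08 m^3


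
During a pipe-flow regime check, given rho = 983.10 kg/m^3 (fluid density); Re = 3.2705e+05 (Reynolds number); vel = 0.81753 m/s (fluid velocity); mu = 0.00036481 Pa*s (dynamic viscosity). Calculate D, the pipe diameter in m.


D = Re * mu / (rho * vel)
D = 3.2705e+05 * 0.00036481 / (983.10 * 0.81753)
D = 0.14845 m


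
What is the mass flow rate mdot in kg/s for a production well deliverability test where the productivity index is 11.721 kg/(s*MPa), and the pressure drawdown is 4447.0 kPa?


mdot = PI * dP / 1000
mdot = 11.721 * 4447.0 / 1000
mdot = 52.123 kg/s


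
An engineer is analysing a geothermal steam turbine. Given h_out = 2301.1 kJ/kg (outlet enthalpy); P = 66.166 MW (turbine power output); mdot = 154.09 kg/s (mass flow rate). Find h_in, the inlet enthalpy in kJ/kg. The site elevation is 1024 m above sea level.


h_in = h_out + P * 1000 / mdot
h_in = 2301.1 + 66.166 * 1000 / 154.09
h_in = 2730.5 kJ/kg


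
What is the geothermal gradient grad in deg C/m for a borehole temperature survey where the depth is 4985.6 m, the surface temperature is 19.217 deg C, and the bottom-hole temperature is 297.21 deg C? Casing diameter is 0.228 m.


grad = (T_d - T_surf) / d * 1000
grad = (297.21 - 19.217) / 4985.6 * 1000
grad = 55.75919 deg C/km
Convert: 55.75919 deg C/km * 0.001 = 0.055759 deg C/m
grad = 0.055759 deg C/m


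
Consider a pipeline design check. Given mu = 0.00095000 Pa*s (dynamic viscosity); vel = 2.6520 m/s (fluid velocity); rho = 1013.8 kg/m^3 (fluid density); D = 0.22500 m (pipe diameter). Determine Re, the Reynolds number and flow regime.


Step 1: Re = rho*vel*D/mu = 1013.8*2.652*0.225/0.00095 = 6.3677e+05
Step 2: Re = 6.3677e+05 > 4000, so flow is turbulent.
Re = 6.3677e+05 (turbulent)


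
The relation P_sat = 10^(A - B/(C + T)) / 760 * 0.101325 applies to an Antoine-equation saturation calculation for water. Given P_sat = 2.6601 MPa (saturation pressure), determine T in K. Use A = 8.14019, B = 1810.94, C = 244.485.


T = B / (A - log10(P_sat * 760 / 0.101325)) - C
T = 1810.94 / (8.14019 - log10(2.6601 * 760 / 0.101325)) - 244.485
T = 227.0900 deg C
Convert to K: 227.0900 + 273.15 = 500.24 K
T = 500.24 K


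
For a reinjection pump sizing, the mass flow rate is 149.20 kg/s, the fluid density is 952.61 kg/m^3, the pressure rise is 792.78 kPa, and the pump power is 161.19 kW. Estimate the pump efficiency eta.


eta = mdot * dP / (rho * P_pump)
eta = 149.20 * 792.78 / (952.61 * 161.19)
eta = 0.77031


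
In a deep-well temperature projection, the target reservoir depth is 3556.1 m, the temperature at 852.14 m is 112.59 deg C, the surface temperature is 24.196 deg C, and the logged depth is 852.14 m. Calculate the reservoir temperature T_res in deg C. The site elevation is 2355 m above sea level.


Step 1: grad = (T_d1 - T_surf)/d1 * 1000 = (112.59 - 24.196)/852.14 * 1000 = 103.7318 deg C/km
Step 2: T_res = T_surf + grad*d2/1000 = 24.196 + 103.7318*3556.1/1000 = 393.08 deg C
T_res = 393.08 deg C


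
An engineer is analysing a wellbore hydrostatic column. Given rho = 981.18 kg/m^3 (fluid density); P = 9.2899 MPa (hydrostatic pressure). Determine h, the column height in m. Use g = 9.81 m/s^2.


h = P * 1e6 / (g * rho)
h = 9.2899 * 1e6 / (9.81 * 981.18)
h = 965.15 m


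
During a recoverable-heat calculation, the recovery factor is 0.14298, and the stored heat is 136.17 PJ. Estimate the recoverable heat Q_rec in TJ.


Q_rec = Q_s * RF
Q_rec = 136.17 * 0.14298
Q_rec = 19.46959 PJ
Convert: 19.46959 PJ * 1000.0 = 19470 TJ
Q_rec = 19470 TJ


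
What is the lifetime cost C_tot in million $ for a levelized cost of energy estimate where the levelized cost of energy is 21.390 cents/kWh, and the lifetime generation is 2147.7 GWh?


C_tot = LCOE / 100 * E_tot
C_tot = 21.390 / 100 * 2147.7
C_tot = 459.39 million $


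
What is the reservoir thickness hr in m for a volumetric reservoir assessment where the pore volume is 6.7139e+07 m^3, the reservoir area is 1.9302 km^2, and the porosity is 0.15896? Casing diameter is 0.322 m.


hr = Vp / (A * 1e6 * phi)
hr = 6.7139e+07 / (1.9302 * 1e6 * 0.15896)
hr = 218.82 m


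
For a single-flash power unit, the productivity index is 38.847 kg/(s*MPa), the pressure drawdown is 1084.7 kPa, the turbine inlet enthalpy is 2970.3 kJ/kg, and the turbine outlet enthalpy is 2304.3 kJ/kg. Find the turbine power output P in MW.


Step 1: mdot = PI * dP / 1000 = 38.847 * 1084.7 / 1000 = 42.13734 kg/s
Step 2: P = mdot*(h_in - h_out)/1000 = 42.13734*(2970.3 - 2304.3)/1000 = 28.063 MW
P = 28.063 MW


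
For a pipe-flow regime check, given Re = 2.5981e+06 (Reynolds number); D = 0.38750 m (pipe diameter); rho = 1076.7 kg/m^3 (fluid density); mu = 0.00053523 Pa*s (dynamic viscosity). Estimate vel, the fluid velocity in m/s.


vel = Re * mu / (rho * D)
vel = 2.5981e+06 * 0.00053523 / (1076.7 * 0.38750)
vel = 3.3330 m/s


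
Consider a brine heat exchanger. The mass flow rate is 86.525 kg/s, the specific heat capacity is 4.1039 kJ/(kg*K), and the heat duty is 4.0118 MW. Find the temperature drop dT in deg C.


dT = Q * 1000 / (mdot * cp)
dT = 4.0118 * 1000 / (86.525 * 4.1039)
dT = 11.29798 K
Convert (temperature difference, 1 K = 1 deg C): 11.29798 K = 11.29798 deg C
dT = 11.298 deg C


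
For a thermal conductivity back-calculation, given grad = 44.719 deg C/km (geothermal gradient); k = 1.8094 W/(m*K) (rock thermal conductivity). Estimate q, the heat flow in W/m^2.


q = k * grad / 1000
q = 1.8094 * 44.719 / 1000
q = 0.080915 W/m^2


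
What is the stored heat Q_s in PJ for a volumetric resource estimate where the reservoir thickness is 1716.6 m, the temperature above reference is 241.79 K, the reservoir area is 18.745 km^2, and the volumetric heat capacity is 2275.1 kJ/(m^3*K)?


Step 1: Vr = A*1e6*hr = 18.745*1e6*1716.6 = 3.217767e+10 m^3
Step 2: Q_s = Vr*rhoc*dT/1e12 = 3.217767e+10*2275.1*241.79/1e12 = 17701 PJ
Q_s = 17701 PJ


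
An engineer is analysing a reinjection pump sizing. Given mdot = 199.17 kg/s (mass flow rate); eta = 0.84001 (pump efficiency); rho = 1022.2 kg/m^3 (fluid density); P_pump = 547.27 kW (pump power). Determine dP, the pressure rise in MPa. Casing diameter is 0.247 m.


dP = P_pump * rho * eta / mdot
dP = 547.27 * 1022.2 * 0.84001 / 199.17
dP = 2359.381 kPa
Convert: 2359.381 kPa * 0.001 = 2.3594 MPa
dP = 2.3594 MPa


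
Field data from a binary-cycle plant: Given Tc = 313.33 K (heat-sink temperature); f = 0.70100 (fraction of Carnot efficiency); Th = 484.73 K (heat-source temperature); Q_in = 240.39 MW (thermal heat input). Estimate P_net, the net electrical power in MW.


Step 1: eta = (1 - Tc/Th)*f = (1 - 313.33/484.73)*0.701 = 0.2478728
Step 2: P_net = eta * Q_in = 0.2478728 * 240.39 = 59.586 MW
P_net = 59.586 MW


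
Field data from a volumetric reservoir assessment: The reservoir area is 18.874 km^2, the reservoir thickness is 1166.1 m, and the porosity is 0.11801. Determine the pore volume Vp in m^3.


Vp = A * 1e6 * hr * phi
Vp = 18.874 * 1e6 * 1166.1 * 0.11801
Vp = 2.5973e+09 m^3


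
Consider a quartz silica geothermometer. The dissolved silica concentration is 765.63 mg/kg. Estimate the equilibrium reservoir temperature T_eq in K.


T_eq = 1309 / (5.19 - log10(SiO2)) - 273.15
T_eq = 1309 / (5.19 - log10(765.63)) - 273.15
T_eq = 294.5043 deg C
Convert to K: 294.5043 + 273.15 = 567.65 K
T_eq = 567.65 K


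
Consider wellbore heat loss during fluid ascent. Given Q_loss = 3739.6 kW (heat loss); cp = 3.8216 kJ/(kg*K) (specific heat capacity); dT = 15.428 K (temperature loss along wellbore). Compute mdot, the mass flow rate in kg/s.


mdot = Q_loss / (cp * dT)
mdot = 3739.6 / (3.8216 * 15.428)
mdot = 63.426 kg/s


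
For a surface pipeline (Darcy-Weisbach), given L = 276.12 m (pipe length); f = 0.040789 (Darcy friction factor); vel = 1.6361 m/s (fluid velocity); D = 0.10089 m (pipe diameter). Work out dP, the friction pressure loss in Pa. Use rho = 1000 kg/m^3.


dP = f * (L/D) * (rho*vel^2/2) / 1000
dP = 0.040789 * (276.12/0.10089) * (1000*1.6361^2/2) / 1000
dP = 149.4110 kPa
Convert: 149.4110 kPa * 1000.0 = 1.4941e+05 Pa
dP = 1.4941e+05 Pa


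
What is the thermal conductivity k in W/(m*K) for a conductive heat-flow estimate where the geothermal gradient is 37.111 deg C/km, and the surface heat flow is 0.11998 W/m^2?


k = q * 1000 / grad
k = 0.11998 * 1000 / 37.111
k = 3.2330 W/(m*K)


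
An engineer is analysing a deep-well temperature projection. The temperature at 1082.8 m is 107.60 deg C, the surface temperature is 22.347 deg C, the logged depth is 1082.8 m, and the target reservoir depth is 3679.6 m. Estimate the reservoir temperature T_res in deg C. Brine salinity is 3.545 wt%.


Step 1: grad = (T_d1 - T_surf)/d1 * 1000 = (107.6 - 22.347)/1082.8 * 1000 = 78.73384 deg C/km
Step 2: T_res = T_surf + grad*d2/1000 = 22.347 + 78.73384*3679.6/1000 = 312.06 deg C
T_res = 312.06 deg C


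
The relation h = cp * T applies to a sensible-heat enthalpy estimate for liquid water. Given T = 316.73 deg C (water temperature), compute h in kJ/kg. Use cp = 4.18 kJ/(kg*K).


h = cp * T
h = 4.18 * 316.73
h = 1323.9 kJ/kg


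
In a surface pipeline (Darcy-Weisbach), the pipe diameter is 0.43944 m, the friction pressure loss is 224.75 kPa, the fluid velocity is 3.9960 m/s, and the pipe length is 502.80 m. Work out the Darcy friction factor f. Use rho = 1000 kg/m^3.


f = dP*1000 / ((L/D)*(rho*vel^2/2))
f = 224.75*1000 / ((502.80/0.43944)*(1000*3.9960^2/2))
f = 0.024603


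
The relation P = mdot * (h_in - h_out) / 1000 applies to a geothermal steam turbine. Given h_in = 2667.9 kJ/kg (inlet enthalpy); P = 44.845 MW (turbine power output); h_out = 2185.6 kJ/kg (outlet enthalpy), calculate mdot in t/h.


mdot = P * 1000 / (h_in - h_out)
mdot = 44.845 * 1000 / (2667.9 - 2185.6)
mdot = 92.98155 kg/s
Convert: 92.98155 kg/s * 3.6 = 334.73 t/h
mdot = 334.73 t/h


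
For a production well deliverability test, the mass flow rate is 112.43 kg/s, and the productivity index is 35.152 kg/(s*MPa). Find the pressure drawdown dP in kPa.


dP = mdot * 1000 / PI
dP = 112.43 * 1000 / 35.152
dP = 3198.4 kPa


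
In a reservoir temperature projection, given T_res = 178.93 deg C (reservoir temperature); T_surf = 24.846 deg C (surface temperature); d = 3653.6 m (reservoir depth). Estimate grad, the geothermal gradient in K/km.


grad = (T_res - T_surf) / d * 1000
grad = (178.93 - 24.846) / 3653.6 * 1000
grad = 42.17320 deg C/km
Convert: 42.17320 deg C/km * 1.0 = 42.173 K/km
grad = 42.173 K/km


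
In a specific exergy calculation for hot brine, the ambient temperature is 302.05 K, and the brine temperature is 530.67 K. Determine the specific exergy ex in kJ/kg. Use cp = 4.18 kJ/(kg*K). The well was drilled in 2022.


ex = cp * ((T_b - T_0) - T_0 * ln(T_b/T_0))
ex = 4.18 * ((530.67 - 302.05) - 302.05 * ln(530.67/302.05))
ex = 244.11 kJ/kg


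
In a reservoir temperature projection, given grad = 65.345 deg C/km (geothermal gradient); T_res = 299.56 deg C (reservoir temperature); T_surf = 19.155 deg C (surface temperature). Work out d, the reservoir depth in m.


d = (T_res - T_surf) / grad * 1000
d = (299.56 - 19.155) / 65.345 * 1000
d = 4291.1 m


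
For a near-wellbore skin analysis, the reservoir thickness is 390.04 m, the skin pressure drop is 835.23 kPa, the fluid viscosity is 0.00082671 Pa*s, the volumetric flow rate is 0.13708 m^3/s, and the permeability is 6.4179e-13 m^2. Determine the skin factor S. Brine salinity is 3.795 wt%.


S = dP_s * 1000 * 2*pi*k*hr / (q*mu)
S = 835.23 * 1000 * 2*pi*6.4179e-13*390.04 / (0.13708*0.00082671)
S = 11.592


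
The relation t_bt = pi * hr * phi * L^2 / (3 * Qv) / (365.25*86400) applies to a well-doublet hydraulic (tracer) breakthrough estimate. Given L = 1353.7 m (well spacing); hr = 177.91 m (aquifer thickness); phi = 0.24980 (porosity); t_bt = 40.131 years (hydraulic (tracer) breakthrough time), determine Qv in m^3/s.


Qv = pi*hr*phi*L^2 / (3*t_bt*365.25*86400)
Qv = pi*177.91*0.24980*1353.7^2 / (3*40.131*365.25*86400)
Qv = 0.067341 m^3/s


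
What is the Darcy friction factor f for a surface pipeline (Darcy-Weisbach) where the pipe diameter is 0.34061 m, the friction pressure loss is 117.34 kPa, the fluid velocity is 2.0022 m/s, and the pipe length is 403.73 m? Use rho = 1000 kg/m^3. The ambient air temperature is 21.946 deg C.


f = dP*1000 / ((L/D)*(rho*vel^2/2))
f = 117.34*1000 / ((403.73/0.34061)*(1000*2.0022^2/2))
f = 0.049389


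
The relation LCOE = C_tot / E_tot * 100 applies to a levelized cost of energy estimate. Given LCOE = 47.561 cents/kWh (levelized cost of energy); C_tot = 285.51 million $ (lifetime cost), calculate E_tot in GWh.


E_tot = C_tot / LCOE * 100
E_tot = 285.51 / 47.561 * 100
E_tot = 600.30 GWh


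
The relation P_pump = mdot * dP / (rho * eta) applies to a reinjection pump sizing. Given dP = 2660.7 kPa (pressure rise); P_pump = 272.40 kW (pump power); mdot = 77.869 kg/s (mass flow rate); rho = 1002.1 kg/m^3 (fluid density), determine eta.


eta = mdot * dP / (rho * P_pump)
eta = 77.869 * 2660.7 / (1002.1 * 272.40)
eta = 0.75900


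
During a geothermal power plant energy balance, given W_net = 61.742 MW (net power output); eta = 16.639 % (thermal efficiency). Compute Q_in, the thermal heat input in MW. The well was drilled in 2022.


Q_in = W_net / (eta / 100)
Q_in = 61.742 / (16.639 / 100)
Q_in = 371.07 MW


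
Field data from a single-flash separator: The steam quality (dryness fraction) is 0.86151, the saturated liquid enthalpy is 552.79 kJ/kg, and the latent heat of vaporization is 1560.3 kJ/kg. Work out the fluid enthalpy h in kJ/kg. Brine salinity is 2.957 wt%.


h = hf + x * hfg
h = 552.79 + 0.86151 * 1560.3
h = 1897.0 kJ/kg


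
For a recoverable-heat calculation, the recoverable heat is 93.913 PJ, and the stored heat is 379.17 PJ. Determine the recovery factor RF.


RF = Q_rec / Q_s
RF = 93.913 / 379.17
RF = 0.24768


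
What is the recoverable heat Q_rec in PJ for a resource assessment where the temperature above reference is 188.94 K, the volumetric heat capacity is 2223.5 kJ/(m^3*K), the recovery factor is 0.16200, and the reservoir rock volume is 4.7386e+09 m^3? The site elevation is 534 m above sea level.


Step 1: Q_s = Vr*rhoc*dT/1e12 = 4.7386e+09*2223.5*188.94/1e12 = 1990.724 PJ
Step 2: Q_rec = Q_s * RF = 1990.724 * 0.162 = 322.50 PJ
Q_rec = 322.50 PJ


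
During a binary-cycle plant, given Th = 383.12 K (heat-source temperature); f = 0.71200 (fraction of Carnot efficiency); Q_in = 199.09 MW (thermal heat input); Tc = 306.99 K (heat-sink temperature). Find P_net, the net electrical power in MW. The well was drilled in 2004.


Step 1: eta = (1 - Tc/Th)*f = (1 - 306.99/383.12)*0.712 = 0.1414819
Step 2: P_net = eta * Q_in = 0.1414819 * 199.09 = 28.168 MW
P_net = 28.168 MW


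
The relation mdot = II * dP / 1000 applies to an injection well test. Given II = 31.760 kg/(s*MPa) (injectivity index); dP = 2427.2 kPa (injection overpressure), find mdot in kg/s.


mdot = II * dP / 1000
mdot = 31.760 * 2427.2 / 1000
mdot = 77.088 kg/s


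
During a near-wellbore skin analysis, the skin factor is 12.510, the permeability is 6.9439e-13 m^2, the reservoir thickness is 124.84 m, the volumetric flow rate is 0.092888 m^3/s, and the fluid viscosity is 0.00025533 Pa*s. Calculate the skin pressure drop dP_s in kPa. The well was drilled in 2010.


dP_s = S * q * mu / (2*pi*k*hr) / 1000
dP_s = 12.510 * 0.092888 * 0.00025533 / (2*pi*6.9439e-13*124.84) / 1000
dP_s = 544.73 kPa


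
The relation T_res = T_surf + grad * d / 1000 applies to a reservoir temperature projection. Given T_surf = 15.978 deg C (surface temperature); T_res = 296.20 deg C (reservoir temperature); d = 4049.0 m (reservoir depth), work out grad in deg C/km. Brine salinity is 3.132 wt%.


grad = (T_res - T_surf) / d * 1000
grad = (296.20 - 15.978) / 4049.0 * 1000
grad = 69.208 deg C/km


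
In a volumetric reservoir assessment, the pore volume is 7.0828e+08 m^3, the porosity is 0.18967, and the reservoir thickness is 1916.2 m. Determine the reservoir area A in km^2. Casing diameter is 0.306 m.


A = Vp / (1e6 * hr * phi)
A = 7.0828e+08 / (1e6 * 1916.2 * 0.18967)
A = 1.9488 km^2


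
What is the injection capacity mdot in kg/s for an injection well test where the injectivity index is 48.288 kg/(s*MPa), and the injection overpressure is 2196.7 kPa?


mdot = II * dP / 1000
mdot = 48.288 * 2196.7 / 1000
mdot = 106.07 kg/s


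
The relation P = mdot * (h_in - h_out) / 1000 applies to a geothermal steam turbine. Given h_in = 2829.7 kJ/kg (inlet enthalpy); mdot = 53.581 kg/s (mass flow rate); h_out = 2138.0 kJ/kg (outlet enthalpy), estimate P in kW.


P = mdot * (h_in - h_out) / 1000
P = 53.581 * (2829.7 - 2138.0) / 1000
P = 37.06198 MW
Convert: 37.06198 MW * 1000.0 = 37062 kW
P = 37062 kW


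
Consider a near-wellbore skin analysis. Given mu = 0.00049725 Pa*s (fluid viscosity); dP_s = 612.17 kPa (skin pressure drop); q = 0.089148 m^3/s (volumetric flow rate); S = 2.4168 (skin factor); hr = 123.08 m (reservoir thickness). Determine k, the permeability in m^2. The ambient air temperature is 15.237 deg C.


k = S*q*mu / (2*pi*dP_s*1000*hr)
k = 2.4168*0.089148*0.00049725 / (2*pi*612.17*1000*123.08)
k = 2.2630e-13 m^2


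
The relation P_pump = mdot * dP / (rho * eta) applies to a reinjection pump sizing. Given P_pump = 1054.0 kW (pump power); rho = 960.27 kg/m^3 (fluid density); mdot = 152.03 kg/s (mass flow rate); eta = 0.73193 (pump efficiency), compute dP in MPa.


dP = P_pump * rho * eta / mdot
dP = 1054.0 * 960.27 * 0.73193 / 152.03
dP = 4872.751 kPa
Convert: 4872.751 kPa * 0.001 = 4.8728 MPa
dP = 4.8728 MPa


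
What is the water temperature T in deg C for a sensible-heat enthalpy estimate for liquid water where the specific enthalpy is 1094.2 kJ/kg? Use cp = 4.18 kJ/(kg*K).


T = h / cp
T = 1094.2 / 4.18
T = 261.77 deg C


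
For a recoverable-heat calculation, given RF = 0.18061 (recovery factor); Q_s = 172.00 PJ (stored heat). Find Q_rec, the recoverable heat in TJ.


Q_rec = Q_s * RF
Q_rec = 172.00 * 0.18061
Q_rec = 31.06492 PJ
Convert: 31.06492 PJ * 1000.0 = 31065 TJ
Q_rec = 31065 TJ


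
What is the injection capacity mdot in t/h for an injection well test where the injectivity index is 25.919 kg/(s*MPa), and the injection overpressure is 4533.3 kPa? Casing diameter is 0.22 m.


mdot = II * dP / 1000
mdot = 25.919 * 4533.3 / 1000
mdot = 117.4986 kg/s
Convert: 117.4986 kg/s * 3.6 = 422.99 t/h
mdot = 422.99 t/h


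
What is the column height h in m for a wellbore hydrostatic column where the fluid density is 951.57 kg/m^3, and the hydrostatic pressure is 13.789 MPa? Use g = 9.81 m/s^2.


h = P * 1e6 / (g * rho)
h = 13.789 * 1e6 / (9.81 * 951.57)
h = 1477.1 m


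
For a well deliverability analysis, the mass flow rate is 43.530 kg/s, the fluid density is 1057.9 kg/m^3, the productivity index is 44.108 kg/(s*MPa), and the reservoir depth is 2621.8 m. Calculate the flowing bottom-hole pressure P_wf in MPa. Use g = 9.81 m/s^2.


Step 1: P_i = rho*g*h/1e6 = 1057.9*9.81*2621.8/1e6 = 27.20904 MPa
Step 2: P_wf = P_i - mdot/PI = 27.20904 - 43.53/44.108 = 26.222 MPa
P_wf = 26.222 MPa


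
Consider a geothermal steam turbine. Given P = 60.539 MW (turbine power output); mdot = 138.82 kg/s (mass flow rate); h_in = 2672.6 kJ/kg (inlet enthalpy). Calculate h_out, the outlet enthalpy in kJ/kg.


h_out = h_in - P * 1000 / mdot
h_out = 2672.6 - 60.539 * 1000 / 138.82
h_out = 2236.5 kJ/kg


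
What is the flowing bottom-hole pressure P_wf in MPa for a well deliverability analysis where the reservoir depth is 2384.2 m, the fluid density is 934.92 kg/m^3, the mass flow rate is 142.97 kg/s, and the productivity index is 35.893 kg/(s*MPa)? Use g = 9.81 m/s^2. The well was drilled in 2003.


Step 1: P_i = rho*g*h/1e6 = 934.92*9.81*2384.2/1e6 = 21.86685 MPa
Step 2: P_wf = P_i - mdot/PI = 21.86685 - 142.97/35.893 = 17.884 MPa
P_wf = 17.884 MPa


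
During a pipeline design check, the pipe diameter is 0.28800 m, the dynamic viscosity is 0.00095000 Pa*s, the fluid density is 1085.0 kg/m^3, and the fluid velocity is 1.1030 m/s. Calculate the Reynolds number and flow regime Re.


Step 1: Re = rho*vel*D/mu = 1085.0*1.103*0.288/0.00095 = 3.6281e+05
Step 2: Re = 3.6281e+05 > 4000, so flow is turbulent.
Re = 3.6281e+05 (turbulent)


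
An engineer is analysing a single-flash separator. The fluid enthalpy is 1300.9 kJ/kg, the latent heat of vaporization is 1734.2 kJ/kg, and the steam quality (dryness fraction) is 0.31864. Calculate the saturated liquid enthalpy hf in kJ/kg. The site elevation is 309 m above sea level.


hf = h - x * hfg
hf = 1300.9 - 0.31864 * 1734.2
hf = 748.31 kJ/kg


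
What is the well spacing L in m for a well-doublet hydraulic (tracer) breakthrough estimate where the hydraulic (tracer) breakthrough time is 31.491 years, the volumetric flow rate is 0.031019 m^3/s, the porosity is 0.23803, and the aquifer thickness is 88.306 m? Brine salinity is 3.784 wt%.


L = sqrt(t_bt*365.25*86400*3*Qv / (pi*hr*phi))
L = sqrt(31.491*365.25*86400*3*0.031019 / (pi*88.306*0.23803))
L = 1183.4 m


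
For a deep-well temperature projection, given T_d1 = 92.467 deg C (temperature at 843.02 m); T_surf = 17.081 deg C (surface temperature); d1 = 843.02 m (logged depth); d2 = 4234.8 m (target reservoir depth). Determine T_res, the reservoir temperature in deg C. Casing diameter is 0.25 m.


Step 1: grad = (T_d1 - T_surf)/d1 * 1000 = (92.467 - 17.081)/843.02 * 1000 = 89.42374 deg C/km
Step 2: T_res = T_surf + grad*d2/1000 = 17.081 + 89.42374*4234.8/1000 = 395.77 deg C
T_res = 395.77 deg C


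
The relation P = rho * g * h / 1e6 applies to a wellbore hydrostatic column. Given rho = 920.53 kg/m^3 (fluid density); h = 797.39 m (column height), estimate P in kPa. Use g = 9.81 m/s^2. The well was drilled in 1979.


P = rho * g * h / 1e6
P = 920.53 * 9.81 * 797.39 / 1e6
P = 7.200750 MPa
Convert: 7.200750 MPa * 1000.0 = 7200.8 kPa
P = 7200.8 kPa


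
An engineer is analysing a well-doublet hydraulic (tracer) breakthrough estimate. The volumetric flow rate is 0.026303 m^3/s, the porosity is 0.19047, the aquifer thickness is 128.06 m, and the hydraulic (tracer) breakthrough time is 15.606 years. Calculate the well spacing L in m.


L = sqrt(t_bt*365.25*86400*3*Qv / (pi*hr*phi))
L = sqrt(15.606*365.25*86400*3*0.026303 / (pi*128.06*0.19047))
L = 712.14 m


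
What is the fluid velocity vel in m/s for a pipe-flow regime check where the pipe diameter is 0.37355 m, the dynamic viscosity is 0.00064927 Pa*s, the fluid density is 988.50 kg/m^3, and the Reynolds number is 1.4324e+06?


vel = Re * mu / (rho * D)
vel = 1.4324e+06 * 0.00064927 / (988.50 * 0.37355)
vel = 2.5186 m/s


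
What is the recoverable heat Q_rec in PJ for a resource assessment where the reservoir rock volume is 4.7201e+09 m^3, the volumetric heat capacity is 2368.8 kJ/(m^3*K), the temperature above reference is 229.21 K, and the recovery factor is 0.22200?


Step 1: Q_s = Vr*rhoc*dT/1e12 = 4.7201e+09*2368.8*229.21/1e12 = 2562.791 PJ
Step 2: Q_rec = Q_s * RF = 2562.791 * 0.222 = 568.94 PJ
Q_rec = 568.94 PJ


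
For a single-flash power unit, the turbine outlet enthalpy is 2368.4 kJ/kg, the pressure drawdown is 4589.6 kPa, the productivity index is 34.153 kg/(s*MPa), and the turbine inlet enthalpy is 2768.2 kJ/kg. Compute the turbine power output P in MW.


Step 1: mdot = PI * dP / 1000 = 34.153 * 4589.6 / 1000 = 156.7486 kg/s
Step 2: P = mdot*(h_in - h_out)/1000 = 156.7486*(2768.2 - 2368.4)/1000 = 62.668 MW
P = 62.668 MW


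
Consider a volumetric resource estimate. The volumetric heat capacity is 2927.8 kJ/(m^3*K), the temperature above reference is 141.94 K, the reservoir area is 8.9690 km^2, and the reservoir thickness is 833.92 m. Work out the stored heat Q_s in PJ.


Step 1: Vr = A*1e6*hr = 8.969*1e6*833.92 = 7.479428e+09 m^3
Step 2: Q_s = Vr*rhoc*dT/1e12 = 7.479428e+09*2927.8*141.94/1e12 = 3108.2 PJ
Q_s = 3108.2 PJ


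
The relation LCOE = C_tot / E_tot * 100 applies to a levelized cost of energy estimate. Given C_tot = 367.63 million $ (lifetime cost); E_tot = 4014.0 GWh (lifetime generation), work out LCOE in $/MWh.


LCOE = C_tot / E_tot * 100
LCOE = 367.63 / 4014.0 * 100
LCOE = 9.158695 cents/kWh
Convert: 9.158695 cents/kWh * 10.0 = 91.587 $/MWh
LCOE = 91.587 $/MWh


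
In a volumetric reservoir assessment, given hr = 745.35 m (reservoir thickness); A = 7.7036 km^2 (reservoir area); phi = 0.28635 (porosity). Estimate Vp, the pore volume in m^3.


Vp = A * 1e6 * hr * phi
Vp = 7.7036 * 1e6 * 745.35 * 0.28635
Vp = 1.6442e+09 m^3


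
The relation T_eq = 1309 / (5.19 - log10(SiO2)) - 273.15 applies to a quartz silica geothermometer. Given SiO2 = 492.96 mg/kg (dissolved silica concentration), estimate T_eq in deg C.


T_eq = 1309 / (5.19 - log10(SiO2)) - 273.15
T_eq = 1309 / (5.19 - log10(492.96)) - 273.15
T_eq = 251.04 deg C


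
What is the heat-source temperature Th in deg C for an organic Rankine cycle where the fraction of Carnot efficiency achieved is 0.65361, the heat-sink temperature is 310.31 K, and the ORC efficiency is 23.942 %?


Th = Tc / (1 - (eta_orc/100)/f)
Th = 310.31 / (1 - (23.942/100)/0.65361)
Th = 489.6828 K
Convert to deg C: 489.6828 - 273.15 = 216.53 deg C
Th = 216.53 deg C


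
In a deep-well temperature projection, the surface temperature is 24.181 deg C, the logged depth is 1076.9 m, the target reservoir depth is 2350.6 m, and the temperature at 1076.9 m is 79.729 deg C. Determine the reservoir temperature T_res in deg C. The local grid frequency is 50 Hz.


Step 1: grad = (T_d1 - T_surf)/d1 * 1000 = (79.729 - 24.181)/1076.9 * 1000 = 51.58139 deg C/km
Step 2: T_res = T_surf + grad*d2/1000 = 24.181 + 51.58139*2350.6/1000 = 145.43 deg C
T_res = 145.43 deg C


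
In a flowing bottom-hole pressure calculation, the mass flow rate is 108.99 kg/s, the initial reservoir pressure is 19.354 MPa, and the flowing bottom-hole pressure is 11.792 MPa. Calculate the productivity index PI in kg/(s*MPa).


PI = mdot / (P_i - P_wf)
PI = 108.99 / (19.354 - 11.792)
PI = 14.413 kg/(s*MPa)


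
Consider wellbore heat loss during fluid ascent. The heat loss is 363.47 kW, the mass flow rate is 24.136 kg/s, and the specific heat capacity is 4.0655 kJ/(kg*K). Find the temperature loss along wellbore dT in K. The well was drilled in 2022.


dT = Q_loss / (mdot * cp)
dT = 363.47 / (24.136 * 4.0655)
dT = 3.7042 K


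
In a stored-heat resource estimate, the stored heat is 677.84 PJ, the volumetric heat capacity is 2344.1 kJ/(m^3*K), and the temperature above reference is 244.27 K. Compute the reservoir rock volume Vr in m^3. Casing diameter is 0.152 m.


Vr = Q_s * 1e12 / (rhoc * dT)
Vr = 677.84 * 1e12 / (2344.1 * 244.27)
Vr = 1.1838e+09 m^3


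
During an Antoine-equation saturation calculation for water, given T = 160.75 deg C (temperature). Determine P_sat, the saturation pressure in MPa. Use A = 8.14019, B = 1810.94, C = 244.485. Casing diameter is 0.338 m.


P_sat = 10^(A - B/(C + T)) / 760 * 0.101325
P_sat = 10^(8.14019 - 1810.94/(244.485 + 160.75)) / 760 * 0.101325
P_sat = 0.62550 MPa


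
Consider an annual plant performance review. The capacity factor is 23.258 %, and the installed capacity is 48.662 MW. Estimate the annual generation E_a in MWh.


E_a = CF / 100 * cap * 8760
E_a = 23.258 / 100 * 48.662 * 8760
E_a = 99144 MWh


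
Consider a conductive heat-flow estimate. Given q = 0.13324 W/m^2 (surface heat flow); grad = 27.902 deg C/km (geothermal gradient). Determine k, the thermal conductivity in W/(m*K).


k = q * 1000 / grad
k = 0.13324 * 1000 / 27.902
k = 4.7753 W/(m*K)


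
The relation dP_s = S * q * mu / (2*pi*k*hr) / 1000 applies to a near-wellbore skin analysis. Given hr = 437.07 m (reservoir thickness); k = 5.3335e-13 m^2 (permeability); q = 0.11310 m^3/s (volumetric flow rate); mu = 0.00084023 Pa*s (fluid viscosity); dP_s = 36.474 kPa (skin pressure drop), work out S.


S = dP_s * 1000 * 2*pi*k*hr / (q*mu)
S = 36.474 * 1000 * 2*pi*5.3335e-13*437.07 / (0.11310*0.00084023)
S = 0.56217


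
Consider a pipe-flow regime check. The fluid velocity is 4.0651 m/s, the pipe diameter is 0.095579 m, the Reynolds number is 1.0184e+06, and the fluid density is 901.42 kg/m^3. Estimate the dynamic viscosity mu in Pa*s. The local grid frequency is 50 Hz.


mu = rho * vel * D / Re
mu = 901.42 * 4.0651 * 0.095579 / 1.0184e+06
mu = 0.00034391 Pa*s


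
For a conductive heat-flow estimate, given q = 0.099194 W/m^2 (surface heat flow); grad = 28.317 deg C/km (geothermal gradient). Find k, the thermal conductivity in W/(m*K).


k = q * 1000 / grad
k = 0.099194 * 1000 / 28.317
k = 3.5030 W/(m*K)


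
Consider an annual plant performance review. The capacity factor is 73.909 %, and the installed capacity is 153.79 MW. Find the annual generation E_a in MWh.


E_a = CF / 100 * cap * 8760
E_a = 73.909 / 100 * 153.79 * 8760
E_a = 9.9570e+05 MWh


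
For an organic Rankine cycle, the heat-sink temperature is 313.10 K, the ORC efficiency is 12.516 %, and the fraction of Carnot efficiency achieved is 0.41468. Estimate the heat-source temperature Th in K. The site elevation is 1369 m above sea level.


Th = Tc / (1 - (eta_orc/100)/f)
Th = 313.10 / (1 - (12.516/100)/0.41468)
Th = 448.45 K


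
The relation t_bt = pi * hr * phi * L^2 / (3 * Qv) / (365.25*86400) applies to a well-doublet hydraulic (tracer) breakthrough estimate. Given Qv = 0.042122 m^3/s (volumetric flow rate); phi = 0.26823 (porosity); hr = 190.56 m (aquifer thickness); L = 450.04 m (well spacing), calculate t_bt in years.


t_bt = pi * hr * phi * L^2 / (3 * Qv) / (365.25*86400)
t_bt = pi * 190.56 * 0.26823 * 450.04^2 / (3 * 0.042122) / (365.25*86400)
t_bt = 8.1556 years


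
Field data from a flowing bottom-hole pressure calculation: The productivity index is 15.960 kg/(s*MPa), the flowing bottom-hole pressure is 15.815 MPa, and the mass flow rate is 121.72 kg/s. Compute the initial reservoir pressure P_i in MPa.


P_i = P_wf + mdot / PI
P_i = 15.815 + 121.72 / 15.960
P_i = 23.442 MPa


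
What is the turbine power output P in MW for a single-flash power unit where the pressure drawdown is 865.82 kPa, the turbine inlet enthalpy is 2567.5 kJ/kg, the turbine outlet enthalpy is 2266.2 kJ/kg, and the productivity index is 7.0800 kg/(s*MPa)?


Step 1: mdot = PI * dP / 1000 = 7.08 * 865.82 / 1000 = 6.130006 kg/s
Step 2: P = mdot*(h_in - h_out)/1000 = 6.130006*(2567.5 - 2266.2)/1000 = 1.8470 MW
P = 1.8470 MW


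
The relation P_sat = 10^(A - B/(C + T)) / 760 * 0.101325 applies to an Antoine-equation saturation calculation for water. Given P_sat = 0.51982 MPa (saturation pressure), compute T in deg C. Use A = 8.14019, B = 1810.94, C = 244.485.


T = B / (A - log10(P_sat * 760 / 0.101325)) - C
T = 1810.94 / (8.14019 - log10(0.51982 * 760 / 0.101325)) - 244.485
T = 153.59 deg C


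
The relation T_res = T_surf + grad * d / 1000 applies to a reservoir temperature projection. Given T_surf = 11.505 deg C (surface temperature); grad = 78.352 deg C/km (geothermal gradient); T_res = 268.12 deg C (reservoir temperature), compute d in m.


d = (T_res - T_surf) / grad * 1000
d = (268.12 - 11.505) / 78.352 * 1000
d = 3275.2 m


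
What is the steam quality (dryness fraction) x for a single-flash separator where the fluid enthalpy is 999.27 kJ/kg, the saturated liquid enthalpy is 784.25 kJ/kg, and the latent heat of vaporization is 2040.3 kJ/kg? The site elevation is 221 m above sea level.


x = (h - hf) / hfg
x = (999.27 - 784.25) / 2040.3
x = 0.10539


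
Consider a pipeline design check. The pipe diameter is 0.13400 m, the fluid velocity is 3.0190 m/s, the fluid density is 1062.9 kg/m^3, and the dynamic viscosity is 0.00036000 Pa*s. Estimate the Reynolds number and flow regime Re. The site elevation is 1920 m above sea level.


Step 1: Re = rho*vel*D/mu = 1062.9*3.019*0.134/0.00036 = 1.1944e+06
Step 2: Re = 1.1944e+06 > 4000, so flow is turbulent.
Re = 1.1944e+06 (turbulent)


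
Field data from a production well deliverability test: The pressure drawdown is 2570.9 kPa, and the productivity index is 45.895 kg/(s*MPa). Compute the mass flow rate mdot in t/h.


mdot = PI * dP / 1000
mdot = 45.895 * 2570.9 / 1000
mdot = 117.9915 kg/s
Convert: 117.9915 kg/s * 3.6 = 424.77 t/h
mdot = 424.77 t/h


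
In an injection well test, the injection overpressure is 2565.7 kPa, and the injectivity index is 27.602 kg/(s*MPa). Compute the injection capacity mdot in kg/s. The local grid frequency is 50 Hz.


mdot = II * dP / 1000
mdot = 27.602 * 2565.7 / 1000
mdot = 70.818 kg/s


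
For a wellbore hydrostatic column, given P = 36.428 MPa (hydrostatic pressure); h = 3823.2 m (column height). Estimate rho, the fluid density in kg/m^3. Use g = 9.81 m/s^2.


rho = P * 1e6 / (g * h)
rho = 36.428 * 1e6 / (9.81 * 3823.2)
rho = 971.27 kg/m^3


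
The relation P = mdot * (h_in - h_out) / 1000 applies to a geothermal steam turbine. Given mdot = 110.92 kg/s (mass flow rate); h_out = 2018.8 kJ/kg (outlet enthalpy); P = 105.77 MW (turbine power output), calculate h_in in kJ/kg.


h_in = h_out + P * 1000 / mdot
h_in = 2018.8 + 105.77 * 1000 / 110.92
h_in = 2972.4 kJ/kg


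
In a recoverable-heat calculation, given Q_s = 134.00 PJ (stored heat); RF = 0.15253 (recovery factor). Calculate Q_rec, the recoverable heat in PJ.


Q_rec = Q_s * RF
Q_rec = 134.00 * 0.15253
Q_rec = 20.439 PJ


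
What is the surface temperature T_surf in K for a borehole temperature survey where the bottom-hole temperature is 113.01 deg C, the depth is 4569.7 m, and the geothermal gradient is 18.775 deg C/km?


T_surf = T_d - grad * d / 1000
T_surf = 113.01 - 18.775 * 4569.7 / 1000
T_surf = 27.21388 deg C
Convert to K: 27.21388 + 273.15 = 300.36 K
T_surf = 300.36 K


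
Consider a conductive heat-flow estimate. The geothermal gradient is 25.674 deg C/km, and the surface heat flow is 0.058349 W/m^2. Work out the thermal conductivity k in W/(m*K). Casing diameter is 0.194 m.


k = q * 1000 / grad
k = 0.058349 * 1000 / 25.674
k = 2.2727 W/(m*K)


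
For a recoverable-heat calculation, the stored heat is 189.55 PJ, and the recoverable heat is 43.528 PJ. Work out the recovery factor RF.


RF = Q_rec / Q_s
RF = 43.528 / 189.55
RF = 0.22964


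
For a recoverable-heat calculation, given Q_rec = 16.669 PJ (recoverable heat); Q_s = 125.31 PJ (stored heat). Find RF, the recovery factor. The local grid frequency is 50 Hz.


RF = Q_rec / Q_s
RF = 16.669 / 125.31
RF = 0.13302


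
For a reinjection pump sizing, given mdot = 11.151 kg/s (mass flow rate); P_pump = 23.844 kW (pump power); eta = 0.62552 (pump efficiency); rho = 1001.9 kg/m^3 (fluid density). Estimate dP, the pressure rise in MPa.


dP = P_pump * rho * eta / mdot
dP = 23.844 * 1001.9 * 0.62552 / 11.151
dP = 1340.080 kPa
Convert: 1340.080 kPa * 0.001 = 1.3401 MPa
dP = 1.3401 MPa


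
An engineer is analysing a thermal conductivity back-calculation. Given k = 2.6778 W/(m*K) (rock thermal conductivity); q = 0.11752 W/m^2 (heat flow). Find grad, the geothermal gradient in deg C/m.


grad = q / k * 1000
grad = 0.11752 / 2.6778 * 1000
grad = 43.88677 deg C/km
Convert: 43.88677 deg C/km * 0.001 = 0.043887 deg C/m
grad = 0.043887 deg C/m


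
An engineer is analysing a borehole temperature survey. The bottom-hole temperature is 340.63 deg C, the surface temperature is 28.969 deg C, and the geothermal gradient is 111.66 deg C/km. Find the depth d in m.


d = (T_d - T_surf) / grad * 1000
d = (340.63 - 28.969) / 111.66 * 1000
d = 2791.2 m


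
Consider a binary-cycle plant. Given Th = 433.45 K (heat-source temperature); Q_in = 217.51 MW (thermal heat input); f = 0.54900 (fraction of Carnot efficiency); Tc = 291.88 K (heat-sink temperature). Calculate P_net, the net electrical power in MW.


Step 1: eta = (1 - Tc/Th)*f = (1 - 291.88/433.45)*0.549 = 0.1793100
Step 2: P_net = eta * Q_in = 0.1793100 * 217.51 = 39.002 MW
P_net = 39.002 MW


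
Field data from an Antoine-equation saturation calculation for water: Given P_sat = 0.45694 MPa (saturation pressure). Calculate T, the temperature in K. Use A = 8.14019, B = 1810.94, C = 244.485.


T = B / (A - log10(P_sat * 760 / 0.101325)) - C
T = 1810.94 / (8.14019 - log10(0.45694 * 760 / 0.101325)) - 244.485
T = 148.7502 deg C
Convert to K: 148.7502 + 273.15 = 421.90 K
T = 421.90 K


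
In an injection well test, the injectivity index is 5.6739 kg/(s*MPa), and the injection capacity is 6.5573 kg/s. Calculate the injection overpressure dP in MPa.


dP = mdot * 1000 / II
dP = 6.5573 * 1000 / 5.6739
dP = 1155.695 kPa
Convert: 1155.695 kPa * 0.001 = 1.1557 MPa
dP = 1.1557 MPa


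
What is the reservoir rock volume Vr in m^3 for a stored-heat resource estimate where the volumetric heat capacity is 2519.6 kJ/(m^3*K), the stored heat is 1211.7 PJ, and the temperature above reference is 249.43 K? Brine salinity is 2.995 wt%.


Vr = Q_s * 1e12 / (rhoc * dT)
Vr = 1211.7 * 1e12 / (2519.6 * 249.43)
Vr = 1.9280e+09 m^3


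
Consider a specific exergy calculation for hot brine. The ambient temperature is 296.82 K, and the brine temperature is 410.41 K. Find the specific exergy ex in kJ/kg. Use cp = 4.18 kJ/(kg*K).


ex = cp * ((T_b - T_0) - T_0 * ln(T_b/T_0))
ex = 4.18 * ((410.41 - 296.82) - 296.82 * ln(410.41/296.82))
ex = 72.779 kJ/kg


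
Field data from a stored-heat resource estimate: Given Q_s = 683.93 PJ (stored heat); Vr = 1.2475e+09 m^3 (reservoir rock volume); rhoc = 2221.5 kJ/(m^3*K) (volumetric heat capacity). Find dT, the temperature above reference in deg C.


dT = Q_s * 1e12 / (Vr * rhoc)
dT = 683.93 * 1e12 / (1.2475e+09 * 2221.5)
dT = 246.7884 K
Convert (temperature difference, 1 K = 1 deg C): 246.7884 K = 246.7884 deg C
dT = 246.79 deg C


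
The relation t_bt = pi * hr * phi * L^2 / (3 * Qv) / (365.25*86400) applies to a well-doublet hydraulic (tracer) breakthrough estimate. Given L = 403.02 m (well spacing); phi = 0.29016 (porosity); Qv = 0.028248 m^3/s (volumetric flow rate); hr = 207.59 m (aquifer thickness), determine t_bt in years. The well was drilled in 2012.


t_bt = pi * hr * phi * L^2 / (3 * Qv) / (365.25*86400)
t_bt = pi * 207.59 * 0.29016 * 403.02^2 / (3 * 0.028248) / (365.25*86400)
t_bt = 11.493 years
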